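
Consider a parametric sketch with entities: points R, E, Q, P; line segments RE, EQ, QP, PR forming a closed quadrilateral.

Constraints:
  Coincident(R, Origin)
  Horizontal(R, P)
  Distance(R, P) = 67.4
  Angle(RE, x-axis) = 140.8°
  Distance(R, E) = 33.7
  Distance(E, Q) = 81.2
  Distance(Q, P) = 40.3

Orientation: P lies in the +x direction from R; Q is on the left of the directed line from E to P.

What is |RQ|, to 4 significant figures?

65.41

Checks: |EQ| = 81.20 ✓; |QP| = 40.30 ✓.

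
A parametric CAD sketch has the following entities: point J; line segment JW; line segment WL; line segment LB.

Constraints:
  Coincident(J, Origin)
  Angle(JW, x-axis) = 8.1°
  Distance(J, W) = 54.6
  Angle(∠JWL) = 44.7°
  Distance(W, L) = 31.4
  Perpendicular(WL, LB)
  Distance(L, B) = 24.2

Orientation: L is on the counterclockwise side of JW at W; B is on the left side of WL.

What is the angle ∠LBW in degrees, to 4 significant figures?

52.38°

∠JWL = 44.7°, so WL runs at 8.1° + (180° − 44.7°) = 143.4° from the x-axis; with |WL| = 31.4, L = W + 31.4·(cos 143.4°, sin 143.4°) = (28.85, 26.41). The perpendicularity gives LB at right angles to WL; with |LB| = 24.2 on the left of WL, B = L + 24.2·(-0.5962, -0.8028) = (14.42, 6.986). Then cos ∠LBW = BL·BW / (|BL||BW|), giving 52.38°.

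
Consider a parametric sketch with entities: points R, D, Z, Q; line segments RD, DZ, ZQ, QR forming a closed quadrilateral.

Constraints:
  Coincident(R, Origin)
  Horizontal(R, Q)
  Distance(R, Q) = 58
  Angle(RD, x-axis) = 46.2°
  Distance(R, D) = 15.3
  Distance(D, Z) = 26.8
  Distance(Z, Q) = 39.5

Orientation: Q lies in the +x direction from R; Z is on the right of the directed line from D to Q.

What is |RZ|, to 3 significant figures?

25.0

Checks: |DZ| = 26.80 ✓; |ZQ| = 39.50 ✓.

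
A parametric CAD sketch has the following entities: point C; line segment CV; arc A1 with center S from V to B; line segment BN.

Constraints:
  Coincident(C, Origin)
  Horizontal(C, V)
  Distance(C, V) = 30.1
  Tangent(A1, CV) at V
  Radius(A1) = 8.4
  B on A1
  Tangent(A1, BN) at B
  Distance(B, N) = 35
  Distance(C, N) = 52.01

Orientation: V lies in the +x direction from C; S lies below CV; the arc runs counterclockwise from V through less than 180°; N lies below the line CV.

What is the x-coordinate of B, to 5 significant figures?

21.803

Checks: |SB| = 8.400 ✓; ∠(SB, BN) = 90.00° ✓; |BN| = 35.00 ✓; |CN| = 52.01 ✓.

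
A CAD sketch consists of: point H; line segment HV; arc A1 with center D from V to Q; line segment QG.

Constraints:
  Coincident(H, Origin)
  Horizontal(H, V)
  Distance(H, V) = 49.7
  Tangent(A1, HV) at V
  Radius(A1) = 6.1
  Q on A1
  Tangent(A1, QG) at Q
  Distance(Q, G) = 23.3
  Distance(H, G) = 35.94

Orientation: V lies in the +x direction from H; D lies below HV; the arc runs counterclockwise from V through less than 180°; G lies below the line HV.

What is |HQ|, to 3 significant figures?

45.1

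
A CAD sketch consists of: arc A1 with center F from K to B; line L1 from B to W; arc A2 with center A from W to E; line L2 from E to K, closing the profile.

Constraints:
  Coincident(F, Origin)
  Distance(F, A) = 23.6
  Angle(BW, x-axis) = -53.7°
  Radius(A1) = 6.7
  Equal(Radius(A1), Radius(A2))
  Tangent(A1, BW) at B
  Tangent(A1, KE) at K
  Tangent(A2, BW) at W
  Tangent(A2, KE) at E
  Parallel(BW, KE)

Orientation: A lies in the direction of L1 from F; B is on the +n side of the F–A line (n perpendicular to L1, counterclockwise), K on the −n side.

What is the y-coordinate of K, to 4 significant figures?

-3.966

The slot axis is L1's direction at -53.7°, so u = (cos -53.7°, sin -53.7°) = (0.5920, -0.8059) and n = (−sin -53.7°, cos -53.7°) = (0.8059, 0.5920). F is at the origin and A lies 23.6 along u from F, so A = 23.6·u = (13.97, -19.02). Tangency of A1 to both parallel lines with radius 6.7 puts B and K at F ± 6.7·n: B = (5.400, 3.966), K = (-5.400, -3.966). So K.y = -3.966.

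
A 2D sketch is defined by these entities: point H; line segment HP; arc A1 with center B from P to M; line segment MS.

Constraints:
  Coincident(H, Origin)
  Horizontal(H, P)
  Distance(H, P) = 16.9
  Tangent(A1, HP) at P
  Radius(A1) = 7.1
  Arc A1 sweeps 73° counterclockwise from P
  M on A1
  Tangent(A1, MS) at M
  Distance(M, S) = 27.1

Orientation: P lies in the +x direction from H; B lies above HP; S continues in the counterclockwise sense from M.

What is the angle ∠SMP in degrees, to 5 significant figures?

143.50°

H is at the origin; H and P share the same y with |HP| = 16.9 and P on the +x side, so P = (16.900, 0.0000). Since A1 is tangent to HP there, BP ⟂ HP, so B = P + (0, 7.1) = (16.900, 7.1000). On A1, P sits at bearing -90° from B; a 73° counterclockwise sweep puts M at bearing -17°, so M = B + 7.1·(cos -17°, sin -17°) = (23.690, 5.0242). A1 meets MS tangentially, so BM is at right angles to MS, so MS runs along (−sin -17°, cos -17°); with |MS| = 27.1, S = (31.613, 30.940). Then cos ∠SMP = MS·MP / (|MS||MP|), giving 143.50°.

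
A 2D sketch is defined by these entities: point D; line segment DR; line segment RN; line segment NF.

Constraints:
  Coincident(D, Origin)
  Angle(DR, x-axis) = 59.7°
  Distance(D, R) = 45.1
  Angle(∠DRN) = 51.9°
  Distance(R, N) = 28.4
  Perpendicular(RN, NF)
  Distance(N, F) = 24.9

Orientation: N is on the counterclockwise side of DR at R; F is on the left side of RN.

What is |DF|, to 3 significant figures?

10.6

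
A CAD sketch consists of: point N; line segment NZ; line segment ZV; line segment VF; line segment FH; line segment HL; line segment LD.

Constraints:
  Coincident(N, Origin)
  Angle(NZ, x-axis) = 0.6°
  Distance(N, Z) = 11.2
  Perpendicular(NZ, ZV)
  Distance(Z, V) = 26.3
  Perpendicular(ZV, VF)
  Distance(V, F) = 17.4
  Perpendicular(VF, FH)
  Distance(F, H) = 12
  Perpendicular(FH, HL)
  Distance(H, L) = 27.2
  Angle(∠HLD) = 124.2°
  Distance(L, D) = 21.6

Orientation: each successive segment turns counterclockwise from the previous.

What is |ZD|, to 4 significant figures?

38.94

N is at the origin; NZ runs at 0.6° with length 11.2, so Z = (11.20, 0.1173). The perpendicularity gives ZV at right angles to NZ, so ZV runs at 90.60°; with |ZV| = 26.3, V = (10.92, 26.42). ZV is perpendicular to VF, so VF runs at -179.4°; with |VF| = 17.4, F = (-6.475, 26.23). The perpendicularity gives FH at right angles to VF, so FH runs at -89.40°; with |FH| = 12.0, H = (-6.349, 14.23). The perpendicularity gives HL at right angles to FH, so HL runs at 0.6000°; with |HL| = 27.2, L = (20.85, 14.52). ∠HLD = 124.2° gives LD at 56.40° from the x-axis; with |LD| = 21.6, D = (32.80, 32.51). Then |ZD| = |D − Z| = 38.94.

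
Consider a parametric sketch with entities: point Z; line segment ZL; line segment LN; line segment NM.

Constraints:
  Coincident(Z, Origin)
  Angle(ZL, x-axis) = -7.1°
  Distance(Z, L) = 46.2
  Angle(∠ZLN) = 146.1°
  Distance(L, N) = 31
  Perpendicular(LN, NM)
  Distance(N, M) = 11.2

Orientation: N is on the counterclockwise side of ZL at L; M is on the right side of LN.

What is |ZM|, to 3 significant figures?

78.6

∠ZLN = 146.1°, so LN runs at -7.1° + (180° − 146.1°) = 26.8° from the x-axis; with |LN| = 31.0, N = L + 31.0·(cos 26.8°, sin 26.8°) = (73.5, 8.27). The perpendicularity gives NM at right angles to LN; with |NM| = 11.2 on the right of LN, M = N + 11.2·(0.451, -0.893) = (78.6, -1.73). Then |ZM| = |M − Z| = 78.6.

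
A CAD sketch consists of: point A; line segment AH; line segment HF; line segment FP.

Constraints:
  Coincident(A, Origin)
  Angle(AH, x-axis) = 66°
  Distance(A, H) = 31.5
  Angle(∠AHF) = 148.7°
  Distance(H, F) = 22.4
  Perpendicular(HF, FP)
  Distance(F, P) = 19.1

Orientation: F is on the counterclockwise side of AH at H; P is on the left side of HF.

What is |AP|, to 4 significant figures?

49.39

A is at the origin; AH runs at 66.0° with length 31.5, so H = 31.5·(cos 66.0°, sin 66.0°) = (12.81, 28.78). ∠AHF = 148.7°, so HF runs at 66.0° + (180° − 148.7°) = 97.30° from the x-axis; with |HF| = 22.4, F = H + 22.4·(cos 97.30°, sin 97.30°) = (9.966, 51.00). The perpendicularity gives FP at right angles to HF; with |FP| = 19.1 on the left of HF, P = F + 19.1·(-0.9919, -0.1271) = (-8.979, 48.57). Then |AP| = |P − A| = 49.39.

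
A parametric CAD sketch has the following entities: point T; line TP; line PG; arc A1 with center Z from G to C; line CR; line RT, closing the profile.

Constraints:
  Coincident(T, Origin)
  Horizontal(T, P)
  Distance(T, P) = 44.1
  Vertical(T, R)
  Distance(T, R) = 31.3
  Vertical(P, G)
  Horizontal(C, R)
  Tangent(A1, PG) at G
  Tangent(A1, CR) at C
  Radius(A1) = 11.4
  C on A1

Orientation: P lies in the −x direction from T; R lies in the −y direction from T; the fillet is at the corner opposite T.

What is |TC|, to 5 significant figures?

45.266

The virtual corner opposite T is at (-44.100, -31.300). A1 meets PG tangentially, so ZG is at right angles to PG and tangency of A1 to CR means the radius ZC is perpendicular to CR, with radius 11.4, so the center Z sits 11.4 in from both sides at Z = (-32.700, -19.900). That places the tangent points at G = (-44.100, -19.900) on PG and C = (-32.700, -31.300) on CR. Then |TC| = |C − T| = 45.266.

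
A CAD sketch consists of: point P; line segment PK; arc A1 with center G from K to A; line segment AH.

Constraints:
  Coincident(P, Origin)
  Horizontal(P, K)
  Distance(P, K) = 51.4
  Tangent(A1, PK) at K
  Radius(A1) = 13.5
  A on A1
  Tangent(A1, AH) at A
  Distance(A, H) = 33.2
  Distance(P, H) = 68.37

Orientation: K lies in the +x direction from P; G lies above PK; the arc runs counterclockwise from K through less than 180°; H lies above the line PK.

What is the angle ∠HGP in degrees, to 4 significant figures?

98.54°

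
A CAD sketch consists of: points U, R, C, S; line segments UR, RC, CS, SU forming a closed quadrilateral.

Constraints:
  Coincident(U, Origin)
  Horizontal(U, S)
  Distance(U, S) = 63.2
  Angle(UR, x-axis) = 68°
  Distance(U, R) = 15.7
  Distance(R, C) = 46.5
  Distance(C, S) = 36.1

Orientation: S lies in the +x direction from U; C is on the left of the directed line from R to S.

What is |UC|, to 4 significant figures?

58.72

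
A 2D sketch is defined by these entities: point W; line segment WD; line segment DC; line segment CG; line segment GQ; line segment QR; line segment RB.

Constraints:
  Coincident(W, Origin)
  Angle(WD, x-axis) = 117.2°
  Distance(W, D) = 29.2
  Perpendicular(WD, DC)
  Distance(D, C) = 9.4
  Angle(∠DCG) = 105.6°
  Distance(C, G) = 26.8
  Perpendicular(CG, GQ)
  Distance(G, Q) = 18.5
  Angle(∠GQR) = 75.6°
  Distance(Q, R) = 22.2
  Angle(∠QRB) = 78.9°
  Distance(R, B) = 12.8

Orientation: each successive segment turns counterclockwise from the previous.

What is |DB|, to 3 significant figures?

15.4

W is at the origin; WD runs at 117.2° with length 29.2, so D = (-13.3, 26.0). WD is perpendicular to DC, so DC runs at -153°; with |DC| = 9.4, C = (-21.7, 21.7). ∠DCG = 105.6° gives CG at -78.4° from the x-axis; with |CG| = 26.8, G = (-16.3, -4.58). CG ⟂ GQ, so GQ runs at 11.6°; with |GQ| = 18.5, Q = (1.80, -0.858). ∠GQR = 75.6° gives QR at 116° from the x-axis; with |QR| = 22.2, R = (-7.93, 19.1). ∠QRB = 78.9° gives RB at -143° from the x-axis; with |RB| = 12.8, B = (-18.1, 11.4). Then |DB| = |B − D| = 15.4.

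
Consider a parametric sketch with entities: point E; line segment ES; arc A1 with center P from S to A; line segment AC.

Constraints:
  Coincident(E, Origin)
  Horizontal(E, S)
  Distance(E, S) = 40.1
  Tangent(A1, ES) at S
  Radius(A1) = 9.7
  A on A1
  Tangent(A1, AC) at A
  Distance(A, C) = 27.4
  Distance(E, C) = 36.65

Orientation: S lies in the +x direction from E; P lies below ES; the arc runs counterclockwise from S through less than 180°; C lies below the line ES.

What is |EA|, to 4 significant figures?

31.77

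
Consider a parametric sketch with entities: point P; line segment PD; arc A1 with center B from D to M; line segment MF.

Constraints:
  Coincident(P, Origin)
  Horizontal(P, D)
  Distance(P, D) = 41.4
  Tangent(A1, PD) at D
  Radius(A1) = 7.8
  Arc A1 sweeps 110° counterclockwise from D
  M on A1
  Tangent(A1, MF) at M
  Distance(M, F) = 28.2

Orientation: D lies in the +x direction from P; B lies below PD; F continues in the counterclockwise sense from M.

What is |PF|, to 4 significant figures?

57.25

P is at the origin; PD is horizontal with |PD| = 41.4 and D on the +x side, so D = (41.40, 0.000). Since A1 is tangent to PD there, BD ⟂ PD, so B = D + (0, -7.8) = (41.40, -7.800). On A1, D sits at bearing 90° from B; a 110° counterclockwise sweep puts M at bearing 200°, so M = B + 7.8·(cos 200°, sin 200°) = (34.07, -10.47). Since A1 is tangent to MF there, BM ⟂ MF, so MF runs along (−sin 200°, cos 200°); with |MF| = 28.2, F = (43.72, -36.97). Then |PF| = |F − P| = 57.25.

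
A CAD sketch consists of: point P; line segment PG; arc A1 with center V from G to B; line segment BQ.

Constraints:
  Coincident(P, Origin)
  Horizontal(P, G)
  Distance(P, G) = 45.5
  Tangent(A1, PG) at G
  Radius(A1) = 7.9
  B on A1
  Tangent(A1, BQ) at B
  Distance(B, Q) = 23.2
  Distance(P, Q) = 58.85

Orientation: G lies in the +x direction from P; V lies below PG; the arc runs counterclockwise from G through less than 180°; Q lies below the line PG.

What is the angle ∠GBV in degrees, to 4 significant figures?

31.12°

Checks: |VB| = 7.900 ✓; ∠(VB, BQ) = 90.00° ✓; |BQ| = 23.20 ✓; |PQ| = 58.85 ✓.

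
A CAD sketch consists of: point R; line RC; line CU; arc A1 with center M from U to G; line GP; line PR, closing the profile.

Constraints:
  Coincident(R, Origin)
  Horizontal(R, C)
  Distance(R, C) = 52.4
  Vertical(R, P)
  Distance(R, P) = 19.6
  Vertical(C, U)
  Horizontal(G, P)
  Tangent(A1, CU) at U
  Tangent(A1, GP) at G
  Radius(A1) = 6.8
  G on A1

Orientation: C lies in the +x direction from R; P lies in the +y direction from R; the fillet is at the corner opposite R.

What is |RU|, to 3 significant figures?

53.9

R is at the origin; RC is horizontal with |RC| = 52.4 and C on the +x side, so C = (52.4, 0.00). R and P share the same x with |RP| = 19.6 and P on the +y side, so P = (0.00, 19.6). The virtual corner opposite R is at (52.4, 19.6). A1 meets CU tangentially, so MU is at right angles to CU and since A1 is tangent to GP there, MG ⟂ GP, with radius 6.8, so the center M sits 6.8 in from both sides at M = (45.6, 12.8). That places the tangent points at U = (52.4, 12.8) on CU and G = (45.6, 19.6) on GP. Then |RU| = |U − R| = 53.9.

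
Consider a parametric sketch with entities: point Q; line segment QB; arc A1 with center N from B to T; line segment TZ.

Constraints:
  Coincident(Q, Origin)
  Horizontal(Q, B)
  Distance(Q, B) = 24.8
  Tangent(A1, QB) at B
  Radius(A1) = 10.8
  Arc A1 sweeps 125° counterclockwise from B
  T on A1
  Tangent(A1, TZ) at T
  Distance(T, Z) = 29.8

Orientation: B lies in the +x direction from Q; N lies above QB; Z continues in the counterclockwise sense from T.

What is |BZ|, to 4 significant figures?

42.22

Q is at the origin; Q and B share the same y with |QB| = 24.8 and B on the +x side, so B = (24.80, 0.000). The tangent condition forces NB to be normal to QB, so N = B + (0, 10.8) = (24.80, 10.80). On A1, B sits at bearing -90° from N; a 125° counterclockwise sweep puts T at bearing 35°, so T = N + 10.8·(cos 35°, sin 35°) = (33.65, 16.99). Tangency of A1 to TZ means the radius NT is perpendicular to TZ, so TZ runs along (−sin 35°, cos 35°); with |TZ| = 29.8, Z = (16.55, 41.41). Then |BZ| = |Z − B| = 42.22.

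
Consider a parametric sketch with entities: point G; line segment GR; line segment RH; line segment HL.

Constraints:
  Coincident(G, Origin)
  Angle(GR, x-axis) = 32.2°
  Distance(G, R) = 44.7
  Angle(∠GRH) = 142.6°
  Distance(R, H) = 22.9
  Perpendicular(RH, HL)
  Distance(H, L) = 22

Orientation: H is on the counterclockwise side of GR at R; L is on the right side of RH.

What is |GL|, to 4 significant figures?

76.34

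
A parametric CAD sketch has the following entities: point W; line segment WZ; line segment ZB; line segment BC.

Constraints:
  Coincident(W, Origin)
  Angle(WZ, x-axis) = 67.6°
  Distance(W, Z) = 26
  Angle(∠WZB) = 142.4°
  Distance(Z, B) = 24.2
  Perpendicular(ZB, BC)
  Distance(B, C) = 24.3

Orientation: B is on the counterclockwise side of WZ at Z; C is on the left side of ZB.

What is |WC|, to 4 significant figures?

45.59

W is at the origin; WZ runs at 67.6° with length 26.0, so Z = 26.0·(cos 67.6°, sin 67.6°) = (9.908, 24.04). ∠WZB = 142.4°, so ZB runs at 67.6° + (180° − 142.4°) = 105.2° from the x-axis; with |ZB| = 24.2, B = Z + 24.2·(cos 105.2°, sin 105.2°) = (3.563, 47.39). The perpendicularity gives BC at right angles to ZB; with |BC| = 24.3 on the left of ZB, C = B + 24.3·(-0.9650, -0.2622) = (-19.89, 41.02). Then |WC| = |C − W| = 45.59.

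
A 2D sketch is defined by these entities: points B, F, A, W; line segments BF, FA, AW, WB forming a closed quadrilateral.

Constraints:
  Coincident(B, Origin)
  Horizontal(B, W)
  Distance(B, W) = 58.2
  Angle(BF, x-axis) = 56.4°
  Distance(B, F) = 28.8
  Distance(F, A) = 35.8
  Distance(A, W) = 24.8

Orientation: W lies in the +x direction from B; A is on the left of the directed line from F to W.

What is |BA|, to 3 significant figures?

57.0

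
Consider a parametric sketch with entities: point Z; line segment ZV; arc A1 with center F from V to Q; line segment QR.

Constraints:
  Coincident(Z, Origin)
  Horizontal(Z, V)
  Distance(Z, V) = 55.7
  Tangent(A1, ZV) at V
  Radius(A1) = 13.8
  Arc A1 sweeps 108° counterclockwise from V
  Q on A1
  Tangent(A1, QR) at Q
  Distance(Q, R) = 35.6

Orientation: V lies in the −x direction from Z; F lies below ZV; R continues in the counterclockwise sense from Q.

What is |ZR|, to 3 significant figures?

77.7

Z is at the origin; ZV is horizontal with |ZV| = 55.7 and V on the −x side, so V = (-55.7, 0.00). The tangent condition forces FV to be normal to ZV, so F = V + (0, -13.8) = (-55.7, -13.8). On A1, V sits at bearing 90° from F; a 108° counterclockwise sweep puts Q at bearing 198°, so Q = F + 13.8·(cos 198°, sin 198°) = (-68.8, -18.1). A1 meets QR tangentially, so FQ is at right angles to QR, so QR runs along (−sin 198°, cos 198°); with |QR| = 35.6, R = (-57.8, -51.9). Then |ZR| = |R − Z| = 77.7.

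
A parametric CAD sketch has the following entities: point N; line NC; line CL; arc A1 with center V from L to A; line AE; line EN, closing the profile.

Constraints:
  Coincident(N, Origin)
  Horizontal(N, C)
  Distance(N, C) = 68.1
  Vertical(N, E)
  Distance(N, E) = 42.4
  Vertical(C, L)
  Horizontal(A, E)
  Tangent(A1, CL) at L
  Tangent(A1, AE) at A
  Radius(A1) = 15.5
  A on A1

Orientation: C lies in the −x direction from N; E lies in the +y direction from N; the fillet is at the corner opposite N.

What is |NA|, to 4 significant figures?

67.56

N is at the origin; N and C share the same y with |NC| = 68.1 and C on the −x side, so C = (-68.10, 0.000). N and E share the same x with |NE| = 42.4 and E on the +y side, so E = (0.000, 42.40). The virtual corner opposite N is at (-68.10, 42.40). The tangent condition forces VL to be normal to CL and since A1 is tangent to AE there, VA ⟂ AE, with radius 15.5, so the center V sits 15.5 in from both sides at V = (-52.60, 26.90). That places the tangent points at L = (-68.10, 26.90) on CL and A = (-52.60, 42.40) on AE. Then |NA| = |A − N| = 67.56.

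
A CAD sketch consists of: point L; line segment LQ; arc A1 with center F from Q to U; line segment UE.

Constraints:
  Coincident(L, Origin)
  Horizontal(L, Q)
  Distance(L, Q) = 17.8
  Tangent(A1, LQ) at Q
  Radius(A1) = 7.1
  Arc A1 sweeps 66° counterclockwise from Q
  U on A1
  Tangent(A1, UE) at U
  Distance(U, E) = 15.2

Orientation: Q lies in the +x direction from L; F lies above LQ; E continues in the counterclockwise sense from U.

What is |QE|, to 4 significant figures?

22.09

L is at the origin; LQ is horizontal with |LQ| = 17.8 and Q on the +x side, so Q = (17.80, 0.000). Since A1 is tangent to LQ there, FQ ⟂ LQ, so F = Q + (0, 7.1) = (17.80, 7.100). On A1, Q sits at bearing -90° from F; a 66° counterclockwise sweep puts U at bearing -24°, so U = F + 7.1·(cos -24°, sin -24°) = (24.29, 4.212). The tangent condition forces FU to be normal to UE, so UE runs along (−sin -24°, cos -24°); with |UE| = 15.2, E = (30.47, 18.10). Then |QE| = |E − Q| = 22.09.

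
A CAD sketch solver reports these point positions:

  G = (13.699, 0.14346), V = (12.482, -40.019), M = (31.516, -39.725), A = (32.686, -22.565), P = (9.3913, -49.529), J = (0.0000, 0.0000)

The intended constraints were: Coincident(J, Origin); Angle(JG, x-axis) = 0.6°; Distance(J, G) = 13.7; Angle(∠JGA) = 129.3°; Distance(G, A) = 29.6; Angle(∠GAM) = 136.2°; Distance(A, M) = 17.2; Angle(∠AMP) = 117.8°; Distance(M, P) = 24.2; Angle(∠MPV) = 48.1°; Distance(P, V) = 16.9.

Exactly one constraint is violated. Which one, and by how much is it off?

Distance(P, V) = 16.9 — off by 6.90.

J = (0.00, 0.00) ✓; JG at 0.6000° ✓; |JG| = 13.70 ✓; ∠JGA = 129.3° ✓; |GA| = 29.60 ✓; ∠GAM = 136.2° ✓; |AM| = 17.20 ✓; ∠AMP = 117.8° ✓; |MP| = 24.20 ✓; ∠MPV = 48.10° ✓; |PV| = 10.00 ✗.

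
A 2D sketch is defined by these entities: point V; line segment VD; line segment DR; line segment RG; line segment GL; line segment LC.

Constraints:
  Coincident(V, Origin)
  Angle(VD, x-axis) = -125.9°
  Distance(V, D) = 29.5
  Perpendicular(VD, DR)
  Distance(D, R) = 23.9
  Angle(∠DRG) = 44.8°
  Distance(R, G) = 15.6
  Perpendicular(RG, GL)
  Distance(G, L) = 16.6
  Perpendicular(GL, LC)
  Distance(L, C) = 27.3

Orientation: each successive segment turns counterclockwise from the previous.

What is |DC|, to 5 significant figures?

28.660

RG ⟂ GL, so GL runs at -170.70°; with |GL| = 16.6, L = (-16.841, -25.198). GL ⟂ LC, so LC runs at -80.700°; with |LC| = 27.3, C = (-12.429, -52.139). Then |DC| = |C − D| = 28.660.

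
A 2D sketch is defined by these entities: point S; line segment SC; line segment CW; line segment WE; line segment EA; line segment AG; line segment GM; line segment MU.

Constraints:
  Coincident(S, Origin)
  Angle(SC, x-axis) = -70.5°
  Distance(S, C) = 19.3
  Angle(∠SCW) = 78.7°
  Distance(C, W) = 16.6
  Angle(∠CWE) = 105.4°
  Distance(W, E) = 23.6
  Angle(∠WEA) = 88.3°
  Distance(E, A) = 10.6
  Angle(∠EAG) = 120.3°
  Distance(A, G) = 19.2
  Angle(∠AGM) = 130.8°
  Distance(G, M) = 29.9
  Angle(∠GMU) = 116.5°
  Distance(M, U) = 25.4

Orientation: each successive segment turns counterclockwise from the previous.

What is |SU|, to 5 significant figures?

51.347

S is at the origin; SC runs at -70.5° with length 19.3, so C = (6.4425, -18.193). ∠SCW = 78.7° gives CW at 30.800° from the x-axis; with |CW| = 16.6, W = (20.701, -9.6931). ∠CWE = 105.4° gives WE at 105.40° from the x-axis; with |WE| = 23.6, E = (14.434, 13.060). ∠WEA = 88.3° gives EA at -162.90° from the x-axis; with |EA| = 10.6, A = (4.3027, 9.9428). ∠EAG = 120.3° gives AG at -103.20° from the x-axis; with |AG| = 19.2, G = (-0.081660, -8.7500). ∠AGM = 130.8° gives GM at -54.000° from the x-axis; with |GM| = 29.9, M = (17.493, -32.940). ∠GMU = 116.5° gives MU at 9.5000° from the x-axis; with |MU| = 25.4, U = (42.545, -28.747). Then |SU| = |U − S| = 51.347.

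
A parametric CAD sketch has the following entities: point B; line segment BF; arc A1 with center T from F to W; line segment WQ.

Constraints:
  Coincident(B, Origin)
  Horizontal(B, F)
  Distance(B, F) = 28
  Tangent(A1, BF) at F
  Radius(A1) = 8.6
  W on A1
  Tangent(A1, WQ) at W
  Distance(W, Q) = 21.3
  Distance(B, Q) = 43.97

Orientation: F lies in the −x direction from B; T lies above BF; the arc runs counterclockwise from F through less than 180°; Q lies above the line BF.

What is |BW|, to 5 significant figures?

24.124

Checks: |TW| = 8.600 ✓; ∠(TW, WQ) = 90.00° ✓; |WQ| = 21.30 ✓; |BQ| = 43.97 ✓.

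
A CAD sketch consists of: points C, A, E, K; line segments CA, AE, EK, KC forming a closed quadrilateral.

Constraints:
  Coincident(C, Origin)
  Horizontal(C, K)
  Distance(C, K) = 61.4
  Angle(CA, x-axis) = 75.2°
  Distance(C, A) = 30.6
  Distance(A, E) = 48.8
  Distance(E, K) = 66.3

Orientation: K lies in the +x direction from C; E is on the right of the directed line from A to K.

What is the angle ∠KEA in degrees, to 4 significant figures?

62.07°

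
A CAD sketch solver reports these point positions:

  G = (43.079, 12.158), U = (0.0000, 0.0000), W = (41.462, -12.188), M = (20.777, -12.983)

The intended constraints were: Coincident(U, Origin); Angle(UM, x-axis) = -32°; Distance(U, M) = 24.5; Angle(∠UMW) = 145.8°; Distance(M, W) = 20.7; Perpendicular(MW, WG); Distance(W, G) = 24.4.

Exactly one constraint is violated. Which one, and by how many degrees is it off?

Perpendicular(MW, WG) — off by 6.00°.

U = (0.00, 0.00) ✓; UM at -32.00° ✓; |UM| = 24.50 ✓; ∠UMW = 145.8° ✓; |MW| = 20.70 ✓; ∠(MW, WG) = 84.00° ✗; |WG| = 24.40 ✓.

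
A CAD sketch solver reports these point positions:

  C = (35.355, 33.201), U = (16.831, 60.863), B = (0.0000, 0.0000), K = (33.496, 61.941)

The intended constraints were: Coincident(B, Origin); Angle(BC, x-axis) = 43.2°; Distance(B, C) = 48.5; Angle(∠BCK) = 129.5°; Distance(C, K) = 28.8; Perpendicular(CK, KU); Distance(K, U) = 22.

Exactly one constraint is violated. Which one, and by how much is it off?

Distance(K, U) = 22 — off by 5.30.

B = (0.00, 0.00) ✓; BC at 43.20° ✓; |BC| = 48.50 ✓; ∠BCK = 129.5° ✓; |CK| = 28.80 ✓; ∠(CK, KU) = 90.00° ✓; |KU| = 16.70 ✗.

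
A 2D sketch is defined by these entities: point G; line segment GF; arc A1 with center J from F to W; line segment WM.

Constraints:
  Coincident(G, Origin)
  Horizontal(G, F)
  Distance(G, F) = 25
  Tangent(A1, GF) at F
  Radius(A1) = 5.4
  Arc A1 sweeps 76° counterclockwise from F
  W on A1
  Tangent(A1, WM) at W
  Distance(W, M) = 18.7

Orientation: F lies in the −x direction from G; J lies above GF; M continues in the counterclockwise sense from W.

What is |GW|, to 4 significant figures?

20.18

G is at the origin; GF is horizontal with |GF| = 25.0 and F on the −x side, so F = (-25.00, 0.000). The tangent condition forces JF to be normal to GF, so J = F + (0, 5.4) = (-25.00, 5.400). On A1, F sits at bearing -90° from J; a 76° counterclockwise sweep puts W at bearing -14°, so W = J + 5.4·(cos -14°, sin -14°) = (-19.76, 4.094). Then |GW| = |W − G| = 20.18.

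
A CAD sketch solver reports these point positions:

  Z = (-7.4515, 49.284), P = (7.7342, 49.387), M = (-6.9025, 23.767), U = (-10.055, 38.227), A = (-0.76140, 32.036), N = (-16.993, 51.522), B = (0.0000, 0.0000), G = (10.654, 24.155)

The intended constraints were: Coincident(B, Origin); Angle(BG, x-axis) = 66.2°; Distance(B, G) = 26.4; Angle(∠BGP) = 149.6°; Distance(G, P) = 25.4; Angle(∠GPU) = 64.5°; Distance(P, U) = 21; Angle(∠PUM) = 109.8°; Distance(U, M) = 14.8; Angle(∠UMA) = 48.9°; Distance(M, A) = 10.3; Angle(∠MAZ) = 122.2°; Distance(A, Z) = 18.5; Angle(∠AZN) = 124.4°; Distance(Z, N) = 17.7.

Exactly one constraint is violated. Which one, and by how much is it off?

Distance(Z, N) = 17.7 — off by 7.90.

B = (0.00, 0.00) ✓; BG at 66.20° ✓; |BG| = 26.40 ✓; ∠BGP = 149.6° ✓; |GP| = 25.40 ✓; ∠GPU = 64.50° ✓; |PU| = 21.00 ✓; ∠PUM = 109.8° ✓; |UM| = 14.80 ✓; ∠UMA = 48.90° ✓; |MA| = 10.30 ✓; ∠MAZ = 122.2° ✓; |AZ| = 18.50 ✓; ∠AZN = 124.4° ✓; |ZN| = 9.800 ✗.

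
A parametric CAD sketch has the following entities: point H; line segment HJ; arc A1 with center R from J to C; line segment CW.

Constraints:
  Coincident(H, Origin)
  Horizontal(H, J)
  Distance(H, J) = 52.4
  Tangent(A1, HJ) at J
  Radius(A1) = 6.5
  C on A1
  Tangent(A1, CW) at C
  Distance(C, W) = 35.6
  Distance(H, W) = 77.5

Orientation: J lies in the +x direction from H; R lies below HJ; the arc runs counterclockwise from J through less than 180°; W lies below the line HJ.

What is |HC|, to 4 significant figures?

48.03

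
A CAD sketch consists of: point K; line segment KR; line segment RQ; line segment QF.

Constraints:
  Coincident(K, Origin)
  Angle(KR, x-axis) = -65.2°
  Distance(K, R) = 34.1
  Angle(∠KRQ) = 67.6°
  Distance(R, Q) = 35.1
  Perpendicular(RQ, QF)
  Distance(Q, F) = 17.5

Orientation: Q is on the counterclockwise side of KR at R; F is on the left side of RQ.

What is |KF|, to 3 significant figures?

26.2

K is at the origin; KR runs at -65.2° with length 34.1, so R = 34.1·(cos -65.2°, sin -65.2°) = (14.3, -31.0). ∠KRQ = 67.6°, so RQ runs at -65.2° + (180° − 67.6°) = 47.2° from the x-axis; with |RQ| = 35.1, Q = R + 35.1·(cos 47.2°, sin 47.2°) = (38.2, -5.20). RQ is perpendicular to QF; with |QF| = 17.5 on the left of RQ, F = Q + 17.5·(-0.734, 0.679) = (25.3, 6.69). Then |KF| = |F − K| = 26.2.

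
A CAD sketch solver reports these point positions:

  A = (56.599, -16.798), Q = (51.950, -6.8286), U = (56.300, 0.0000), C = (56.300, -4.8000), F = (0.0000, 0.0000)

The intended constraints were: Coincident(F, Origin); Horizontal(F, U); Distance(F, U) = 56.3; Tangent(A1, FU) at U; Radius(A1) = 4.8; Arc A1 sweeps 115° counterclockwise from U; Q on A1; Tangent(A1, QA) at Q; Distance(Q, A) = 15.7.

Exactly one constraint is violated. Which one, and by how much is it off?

Distance(Q, A) = 15.7 — off by 4.70.

F = (0.00, 0.00) ✓; F.y = 0.00, U.y = 0.00 ✓; |FU| = 56.30 ✓; ∠(CU, UF) = 90.00° ✓; |CU| = 4.800 ✓; bearing(C→Q) − bearing(C→U) = 115.0° ✓; |CQ| = 4.800 ✓; ∠(CQ, QA) = 90.00° ✓; |QA| = 11.00 ✗.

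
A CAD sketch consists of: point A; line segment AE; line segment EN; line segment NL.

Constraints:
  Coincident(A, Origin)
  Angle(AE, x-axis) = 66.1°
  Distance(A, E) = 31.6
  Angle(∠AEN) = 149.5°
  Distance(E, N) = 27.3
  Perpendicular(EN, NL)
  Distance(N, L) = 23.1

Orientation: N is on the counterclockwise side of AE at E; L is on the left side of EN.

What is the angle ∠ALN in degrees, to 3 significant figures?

82.6°

A is at the origin; AE runs at 66.1° with length 31.6, so E = 31.6·(cos 66.1°, sin 66.1°) = (12.8, 28.9). ∠AEN = 149.5°, so EN runs at 66.1° + (180° − 149.5°) = 96.6° from the x-axis; with |EN| = 27.3, N = E + 27.3·(cos 96.6°, sin 96.6°) = (9.66, 56.0). EN ⟂ NL; with |NL| = 23.1 on the left of EN, L = N + 23.1·(-0.993, -0.115) = (-13.3, 53.4). Then cos ∠ALN = LA·LN / (|LA||LN|), giving 82.6°.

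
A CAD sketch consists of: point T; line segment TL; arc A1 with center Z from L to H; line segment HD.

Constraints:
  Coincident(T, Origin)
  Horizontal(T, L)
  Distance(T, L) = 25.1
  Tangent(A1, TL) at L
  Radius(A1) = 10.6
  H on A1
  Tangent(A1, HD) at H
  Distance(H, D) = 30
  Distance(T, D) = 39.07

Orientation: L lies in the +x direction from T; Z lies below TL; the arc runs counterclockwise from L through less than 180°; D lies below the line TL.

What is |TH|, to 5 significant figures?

17.015

T is at the origin; TL is horizontal with |TL| = 25.1 and L on the +x side, so L = (25.100, 0.0000). The tangent condition forces ZL to be normal to TL, so Z = L + (0, -10.6) = (25.100, -10.600). Since ZH ⟂ HD (tangency), |ZD| = √(10.6² + 30.0²) = 31.818 regardless of where H sits on A1. So D lies on both circle(T, 39.07) and circle(Z, 31.818); the below-TL intersection is D = (8.9705, -38.026). H is the foot of the tangent from D: H = (14.695, -8.5774).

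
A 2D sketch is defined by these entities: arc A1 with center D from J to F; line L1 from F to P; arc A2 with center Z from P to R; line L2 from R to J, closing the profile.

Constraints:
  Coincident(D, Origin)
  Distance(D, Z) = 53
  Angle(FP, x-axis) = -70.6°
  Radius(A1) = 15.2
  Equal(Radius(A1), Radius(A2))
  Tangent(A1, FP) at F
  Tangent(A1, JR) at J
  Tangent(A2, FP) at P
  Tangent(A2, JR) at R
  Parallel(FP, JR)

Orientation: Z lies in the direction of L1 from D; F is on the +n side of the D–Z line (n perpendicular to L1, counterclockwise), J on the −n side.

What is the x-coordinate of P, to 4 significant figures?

31.94

Tangency of A1 to both parallel lines with radius 15.2 puts F and J at D ± 15.2·n: F = (14.34, 5.049), J = (-14.34, -5.049). Equal radii place P and R the same way about Z: P = Z + 15.2·n = (31.94, -44.94), R = Z − 15.2·n = (3.268, -55.04). So P.x = 31.94.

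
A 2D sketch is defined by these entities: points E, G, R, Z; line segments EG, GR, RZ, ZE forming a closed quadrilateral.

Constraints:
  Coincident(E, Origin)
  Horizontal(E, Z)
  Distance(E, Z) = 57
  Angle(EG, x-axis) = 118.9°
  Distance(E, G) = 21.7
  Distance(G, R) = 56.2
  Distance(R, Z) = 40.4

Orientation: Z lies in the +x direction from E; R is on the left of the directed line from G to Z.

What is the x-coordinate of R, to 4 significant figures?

42.51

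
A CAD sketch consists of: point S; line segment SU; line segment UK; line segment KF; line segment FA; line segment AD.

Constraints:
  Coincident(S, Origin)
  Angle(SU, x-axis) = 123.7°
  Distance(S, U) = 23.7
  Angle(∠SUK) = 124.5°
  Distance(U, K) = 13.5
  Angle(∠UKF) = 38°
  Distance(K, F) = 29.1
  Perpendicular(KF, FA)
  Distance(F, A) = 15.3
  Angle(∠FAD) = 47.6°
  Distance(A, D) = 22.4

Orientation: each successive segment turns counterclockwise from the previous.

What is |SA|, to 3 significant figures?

14.7

∠UKF = 38.0° gives KF at -38.8° from the x-axis; with |KF| = 29.1, F = (-3.97, 1.67). KF ⟂ FA, so FA runs at 51.2°; with |FA| = 15.3, A = (5.62, 13.6). Then |SA| = |A − S| = 14.7.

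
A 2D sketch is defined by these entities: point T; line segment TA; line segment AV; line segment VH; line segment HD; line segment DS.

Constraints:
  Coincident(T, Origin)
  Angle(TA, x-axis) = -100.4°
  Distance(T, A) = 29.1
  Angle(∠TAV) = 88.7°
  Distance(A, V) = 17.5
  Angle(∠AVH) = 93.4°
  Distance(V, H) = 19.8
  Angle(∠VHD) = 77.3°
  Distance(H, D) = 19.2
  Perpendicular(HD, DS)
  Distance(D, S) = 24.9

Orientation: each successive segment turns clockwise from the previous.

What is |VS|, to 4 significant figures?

15.86

T is at the origin; TA runs at -100.4° with length 29.1, so A = (-5.253, -28.62). ∠TAV = 88.7° gives AV at 168.3° from the x-axis; with |AV| = 17.5, V = (-22.39, -25.07). ∠AVH = 93.4° gives VH at 81.70° from the x-axis; with |VH| = 19.8, H = (-19.53, -5.481). ∠VHD = 77.3° gives HD at -21.00° from the x-axis; with |HD| = 19.2, D = (-1.607, -12.36). The perpendicularity gives DS at right angles to HD, so DS runs at -111.0°; with |DS| = 24.9, S = (-10.53, -35.61). Then |VS| = |S − V| = 15.86.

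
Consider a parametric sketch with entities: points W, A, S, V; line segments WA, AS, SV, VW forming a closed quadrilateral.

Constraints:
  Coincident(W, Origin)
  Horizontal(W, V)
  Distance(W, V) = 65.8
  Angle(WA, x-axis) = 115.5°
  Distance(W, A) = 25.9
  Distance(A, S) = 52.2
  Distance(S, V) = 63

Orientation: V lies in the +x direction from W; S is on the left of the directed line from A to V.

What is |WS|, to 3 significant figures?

61.8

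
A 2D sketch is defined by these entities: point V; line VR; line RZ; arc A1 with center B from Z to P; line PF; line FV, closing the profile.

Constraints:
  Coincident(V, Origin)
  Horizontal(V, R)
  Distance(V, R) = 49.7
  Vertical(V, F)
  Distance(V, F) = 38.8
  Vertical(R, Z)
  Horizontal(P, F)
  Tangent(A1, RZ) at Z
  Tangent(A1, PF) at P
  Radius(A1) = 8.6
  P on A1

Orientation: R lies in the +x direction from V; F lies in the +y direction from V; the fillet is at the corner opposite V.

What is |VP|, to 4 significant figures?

56.52

V is at the origin; V and R share the same y with |VR| = 49.7 and R on the +x side, so R = (49.70, 0.000). VF is vertical with |VF| = 38.8 and F on the +y side, so F = (0.000, 38.80). The virtual corner opposite V is at (49.70, 38.80). The tangent condition forces BZ to be normal to RZ and tangency of A1 to PF means the radius BP is perpendicular to PF, with radius 8.6, so the center B sits 8.6 in from both sides at B = (41.10, 30.20). That places the tangent points at Z = (49.70, 30.20) on RZ and P = (41.10, 38.80) on PF. Then |VP| = |P − V| = 56.52.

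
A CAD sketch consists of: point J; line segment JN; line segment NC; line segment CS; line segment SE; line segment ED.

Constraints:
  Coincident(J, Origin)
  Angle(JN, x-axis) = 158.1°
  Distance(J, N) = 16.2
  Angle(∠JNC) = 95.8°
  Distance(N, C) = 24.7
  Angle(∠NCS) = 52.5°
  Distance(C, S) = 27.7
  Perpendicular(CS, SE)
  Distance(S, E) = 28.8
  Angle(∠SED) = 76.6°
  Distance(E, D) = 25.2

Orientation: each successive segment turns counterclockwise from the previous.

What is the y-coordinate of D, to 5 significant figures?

7.3404

J is at the origin; JN runs at 158.1° with length 16.2, so N = (-15.031, 6.0424). ∠JNC = 95.8° gives NC at -117.70° from the x-axis; with |NC| = 24.7, C = (-26.513, -15.827). ∠NCS = 52.5° gives CS at 9.8000° from the x-axis; with |CS| = 27.7, S = (0.78325, -11.112). CS ⟂ SE, so SE runs at 99.800°; with |SE| = 28.8, E = (-4.1188, 17.268). ∠SED = 76.6° gives ED at -156.80° from the x-axis; with |ED| = 25.2, D = (-27.281, 7.3404). So D.y = 7.3404.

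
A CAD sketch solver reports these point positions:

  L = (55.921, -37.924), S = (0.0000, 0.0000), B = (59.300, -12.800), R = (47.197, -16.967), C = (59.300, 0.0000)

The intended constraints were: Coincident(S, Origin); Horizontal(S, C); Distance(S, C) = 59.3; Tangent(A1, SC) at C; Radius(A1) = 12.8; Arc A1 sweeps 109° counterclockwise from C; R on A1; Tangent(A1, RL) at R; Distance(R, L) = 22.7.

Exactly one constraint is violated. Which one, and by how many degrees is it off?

Tangent(A1, RL) at R — off by 3.60°.

S = (0.00, 0.00) ✓; S.y = 0.00, C.y = 0.00 ✓; |SC| = 59.30 ✓; ∠(BC, CS) = 90.00° ✓; |BC| = 12.80 ✓; bearing(B→R) − bearing(B→C) = 109.0° ✓; |BR| = 12.80 ✓; ∠(BR, RL) = 86.40° ✗; |RL| = 22.70 ✓.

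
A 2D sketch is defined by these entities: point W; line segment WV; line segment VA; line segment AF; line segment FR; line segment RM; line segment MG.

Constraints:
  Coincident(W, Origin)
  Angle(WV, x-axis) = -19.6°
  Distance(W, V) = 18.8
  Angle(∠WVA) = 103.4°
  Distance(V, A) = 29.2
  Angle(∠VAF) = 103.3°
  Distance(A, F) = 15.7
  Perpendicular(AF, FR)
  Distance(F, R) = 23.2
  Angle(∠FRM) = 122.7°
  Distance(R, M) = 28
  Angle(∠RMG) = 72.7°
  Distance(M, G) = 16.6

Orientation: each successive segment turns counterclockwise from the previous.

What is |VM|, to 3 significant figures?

9.98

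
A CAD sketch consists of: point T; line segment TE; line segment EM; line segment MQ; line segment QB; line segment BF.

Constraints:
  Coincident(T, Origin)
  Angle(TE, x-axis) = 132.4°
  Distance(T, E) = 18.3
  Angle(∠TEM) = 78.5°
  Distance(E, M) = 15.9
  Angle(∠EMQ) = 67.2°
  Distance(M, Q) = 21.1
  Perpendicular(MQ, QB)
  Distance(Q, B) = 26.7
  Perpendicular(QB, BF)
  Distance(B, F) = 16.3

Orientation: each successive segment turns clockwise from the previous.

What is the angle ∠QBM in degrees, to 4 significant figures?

38.32°

T is at the origin; TE runs at 132.4° with length 18.3, so E = (-12.34, 13.51). ∠TEM = 78.5° gives EM at 30.90° from the x-axis; with |EM| = 15.9, M = (1.303, 21.68). ∠EMQ = 67.2° gives MQ at -81.90° from the x-axis; with |MQ| = 21.1, Q = (4.277, 0.7895). MQ ⟂ QB, so QB runs at -171.9°; with |QB| = 26.7, B = (-22.16, -2.973). Then cos ∠QBM = BQ·BM / (|BQ||BM|), giving 38.32°.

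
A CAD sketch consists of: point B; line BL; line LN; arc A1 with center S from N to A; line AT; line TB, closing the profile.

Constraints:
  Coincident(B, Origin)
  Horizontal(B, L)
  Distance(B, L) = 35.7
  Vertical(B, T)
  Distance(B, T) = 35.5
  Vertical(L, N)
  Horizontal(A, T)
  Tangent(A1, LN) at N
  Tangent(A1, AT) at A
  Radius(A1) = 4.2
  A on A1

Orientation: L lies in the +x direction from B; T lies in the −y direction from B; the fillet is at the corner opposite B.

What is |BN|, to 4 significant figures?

47.48

The virtual corner opposite B is at (35.70, -35.50). A1 meets LN tangentially, so SN is at right angles to LN and since A1 is tangent to AT there, SA ⟂ AT, with radius 4.2, so the center S sits 4.2 in from both sides at S = (31.50, -31.30). That places the tangent points at N = (35.70, -31.30) on LN and A = (31.50, -35.50) on AT. Then |BN| = |N − B| = 47.48.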